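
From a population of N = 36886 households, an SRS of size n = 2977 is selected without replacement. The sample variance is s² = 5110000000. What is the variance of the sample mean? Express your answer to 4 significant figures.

Under SRS without replacement, Var(ȳ) = (1 − f)·s²/n with f = n/N = 2977/36886 = 0.08070813.
Var(ȳ) = (1 − 0.08070813)·5110000000/2977 = 0.91929187·1.7164931 × 10^6 = 1.5779582 × 10^6.

1.578 × 10^6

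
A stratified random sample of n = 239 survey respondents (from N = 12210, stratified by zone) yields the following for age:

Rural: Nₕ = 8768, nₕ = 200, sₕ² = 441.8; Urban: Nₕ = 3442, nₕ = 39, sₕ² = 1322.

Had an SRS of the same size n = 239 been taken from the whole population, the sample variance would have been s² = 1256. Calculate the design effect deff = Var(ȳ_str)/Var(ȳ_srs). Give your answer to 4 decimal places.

Var(ȳ_str) = Σ Wₕ²(1−fₕ)sₕ²/nₕ with Wₕ = Nₕ/12210:
  Rural: (8768/12210)²·(1−200/8768)·441.8/200 = 1.1131262
  Urban: (3442/12210)²·(1−39/3442)·1322/39 = 2.6632279
  → Var(ȳ_str) = 3.7763541.
Var(ȳ_srs) = (1 − 239/12210)·1256/239 = 5.1523636.
deff = 3.7763541 / 5.1523636 = 0.7329.

0.7329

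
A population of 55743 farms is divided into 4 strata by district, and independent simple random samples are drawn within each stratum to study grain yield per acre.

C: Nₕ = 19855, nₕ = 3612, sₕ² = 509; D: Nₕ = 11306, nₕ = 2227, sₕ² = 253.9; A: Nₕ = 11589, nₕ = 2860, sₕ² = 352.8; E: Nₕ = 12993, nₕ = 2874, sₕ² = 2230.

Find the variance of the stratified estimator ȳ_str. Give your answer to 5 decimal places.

0.05524

Var(ȳ_str) = Σₕ Wₕ²(1 − fₕ)sₕ²/nₕ with Wₕ = Nₕ/N, N = 55743.
C: Wₕ = 0.35618822; term = 0.35618822²·(1 − 0.18191891)·509/3612 = 0.014625998.
D: Wₕ = 0.20282367; term = 0.20282367²·(1 − 0.19697506)·253.9/2227 = 0.0037662471.
A: Wₕ = 0.20790054; term = 0.20790054²·(1 − 0.24678575)·352.8/2860 = 0.0040159872.
E: Wₕ = 0.23308756; term = 0.23308756²·(1 − 0.22119603)·2230/2874 = 0.032831026.
Sum = 0.055239258.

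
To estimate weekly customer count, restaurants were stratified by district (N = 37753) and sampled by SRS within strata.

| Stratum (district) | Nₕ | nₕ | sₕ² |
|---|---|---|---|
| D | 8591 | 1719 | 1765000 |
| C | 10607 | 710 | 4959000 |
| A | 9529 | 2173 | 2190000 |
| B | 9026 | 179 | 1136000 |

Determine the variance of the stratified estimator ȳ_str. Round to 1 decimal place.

Var(ȳ_str) = Σₕ Wₕ²(1 − fₕ)sₕ²/nₕ with Wₕ = Nₕ/N, N = 37753.
D: Wₕ = 0.22755807; term = 0.22755807²·(1 − 0.20009312)·1765000/1719 = 42.529744.
C: Wₕ = 0.28095780; term = 0.28095780²·(1 − 0.06693693)·4959000/710 = 514.43317.
A: Wₕ = 0.25240378; term = 0.25240378²·(1 − 0.22804072)·2190000/2173 = 49.564474.
B: Wₕ = 0.23908034; term = 0.23908034²·(1 − 0.01983160)·1136000/179 = 355.56067.
Sum = 962.08806.

962.1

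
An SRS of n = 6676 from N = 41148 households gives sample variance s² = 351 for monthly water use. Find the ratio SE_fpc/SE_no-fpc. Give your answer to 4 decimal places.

f = n/N = 6676/41148 = 0.16224361.
SE_no-fpc = √(s²/n) = 0.22929543; SE_fpc = √((1−f)s²/n) = 0.20987189.
Ratio = √(1−f) = 0.91529033.

0.9153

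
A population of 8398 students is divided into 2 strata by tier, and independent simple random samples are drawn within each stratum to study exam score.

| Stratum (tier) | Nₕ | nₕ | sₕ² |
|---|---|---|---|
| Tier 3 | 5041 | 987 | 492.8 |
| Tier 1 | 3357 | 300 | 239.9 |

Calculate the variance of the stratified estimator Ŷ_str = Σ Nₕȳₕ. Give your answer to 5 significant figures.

Var(Ŷ_str) = Σₕ Nₕ²(1 − fₕ)sₕ²/nₕ.
Tier 3: 5041²·(1 − 987/5041)·492.8/987 = 1.0203613 × 10^7.
Tier 1: 3357²·(1 − 300/3357)·239.9/300 = 8.2064584 × 10^6.
Sum = 1.8410071 × 10^7.

1.8410 × 10^7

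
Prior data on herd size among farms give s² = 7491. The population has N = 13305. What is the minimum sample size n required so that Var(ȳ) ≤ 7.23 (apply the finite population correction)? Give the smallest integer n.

Without fpc, n₀ = s²/D = 7491/7.23 = 1036.0996.
With fpc, (1 − n/N)·s²/n ≤ D requires n ≥ n₀/(1 + n₀/N) = 1036.0996/(1 + 1036.0996/13305) = 961.2446.
Rounding up, n = 962.

962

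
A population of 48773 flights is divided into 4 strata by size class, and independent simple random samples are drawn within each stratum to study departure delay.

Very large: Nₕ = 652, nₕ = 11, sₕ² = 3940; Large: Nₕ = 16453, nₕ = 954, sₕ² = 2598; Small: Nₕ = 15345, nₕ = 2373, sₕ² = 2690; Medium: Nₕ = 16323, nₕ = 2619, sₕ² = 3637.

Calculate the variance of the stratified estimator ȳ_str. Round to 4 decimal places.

Var(ȳ_str) = Σₕ Wₕ²(1 − fₕ)sₕ²/nₕ with Wₕ = Nₕ/N, N = 48773.
Very large: Wₕ = 0.01336805; term = 0.01336805²·(1 − 0.01687117)·3940/11 = 0.062928912.
Large: Wₕ = 0.33733828; term = 0.33733828²·(1 − 0.05798335)·2598/954 = 0.29193126.
Small: Wₕ = 0.31462079; term = 0.31462079²·(1 − 0.15464321)·2690/2373 = 0.094857011.
Medium: Wₕ = 0.33467287; term = 0.33467287²·(1 − 0.16044845)·3637/2619 = 0.13058587.
Sum = 0.58030305.

0.5803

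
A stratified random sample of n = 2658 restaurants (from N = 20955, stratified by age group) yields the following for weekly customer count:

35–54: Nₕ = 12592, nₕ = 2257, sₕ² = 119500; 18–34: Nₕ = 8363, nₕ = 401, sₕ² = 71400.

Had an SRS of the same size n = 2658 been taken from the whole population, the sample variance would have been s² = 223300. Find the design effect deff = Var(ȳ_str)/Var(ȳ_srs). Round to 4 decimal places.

Var(ȳ_str) = Σ Wₕ²(1−fₕ)sₕ²/nₕ with Wₕ = Nₕ/20955:
  35–54: (12592/20955)²·(1−2257/12592)·119500/2257 = 15.691563
  18–34: (8363/20955)²·(1−401/8363)·71400/401 = 26.999939
  → Var(ȳ_str) = 42.691502.
Var(ȳ_srs) = (1 − 2658/20955)·223300/2658 = 73.354366.
deff = 42.691502 / 73.354366 = 0.5820.

0.5820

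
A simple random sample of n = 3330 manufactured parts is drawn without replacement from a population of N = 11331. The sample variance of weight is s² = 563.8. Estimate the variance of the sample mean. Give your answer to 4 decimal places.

0.1196

Under SRS without replacement, Var(ȳ) = (1 − f)·s²/n with f = n/N = 3330/11331 = 0.29388403.
Var(ȳ) = (1 − 0.29388403)·563.8/3330 = 0.70611597·0.16930931 = 0.11955201.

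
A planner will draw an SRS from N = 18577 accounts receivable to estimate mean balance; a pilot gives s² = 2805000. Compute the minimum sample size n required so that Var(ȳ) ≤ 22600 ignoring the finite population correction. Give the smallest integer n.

125

Without fpc, n₀ = s²/D = 2805000/22600 = 124.1150.
Rounding up, n = 125.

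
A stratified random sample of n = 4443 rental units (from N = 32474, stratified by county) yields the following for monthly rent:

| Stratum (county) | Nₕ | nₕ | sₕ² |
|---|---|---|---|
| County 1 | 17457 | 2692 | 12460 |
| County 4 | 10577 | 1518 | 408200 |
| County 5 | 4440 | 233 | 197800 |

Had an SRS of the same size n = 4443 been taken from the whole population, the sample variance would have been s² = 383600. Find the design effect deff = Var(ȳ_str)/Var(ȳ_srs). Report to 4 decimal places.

Var(ȳ_str) = Σ Wₕ²(1−fₕ)sₕ²/nₕ with Wₕ = Nₕ/32474:
  County 1: (17457/32474)²·(1−2692/17457)·12460/2692 = 1.1312914
  County 4: (10577/32474)²·(1−1518/10577)·408200/1518 = 24.432754
  County 5: (4440/32474)²·(1−233/4440)·197800/233 = 15.03676
  → Var(ȳ_str) = 40.600805.
Var(ȳ_srs) = (1 − 4443/32474)·383600/4443 = 74.525533.
deff = 40.600805 / 74.525533 = 0.5448.

0.5448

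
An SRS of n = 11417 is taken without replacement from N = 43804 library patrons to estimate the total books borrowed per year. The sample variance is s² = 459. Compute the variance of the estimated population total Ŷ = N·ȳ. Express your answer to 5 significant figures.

5.7035 × 10^7

Var(Ŷ) = N²·Var(ȳ) = N²·(1 − n/N)·s²/n.
f = 11417/43804 = 0.26063830; Var(ȳ) = 0.73936170·459/11417 = 0.029724711.
Var(Ŷ) = 43804² · 0.029724711 = 5.7035491 × 10^7.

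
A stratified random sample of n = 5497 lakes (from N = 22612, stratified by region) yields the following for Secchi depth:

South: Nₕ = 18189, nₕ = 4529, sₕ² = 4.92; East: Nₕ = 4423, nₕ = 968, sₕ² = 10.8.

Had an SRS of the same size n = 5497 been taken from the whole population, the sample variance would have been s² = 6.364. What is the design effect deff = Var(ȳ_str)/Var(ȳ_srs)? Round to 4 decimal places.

Var(ȳ_str) = Σ Wₕ²(1−fₕ)sₕ²/nₕ with Wₕ = Nₕ/22612:
  South: (18189/22612)²·(1−4529/18189)·4.92/4529 = 5.2789111 × 10^-4
  East: (4423/22612)²·(1−968/4423)·10.8/968 = 3.3345362 × 10^-4
  → Var(ȳ_str) = 8.6134473 × 10^-4.
Var(ȳ_srs) = (1 − 5497/22612)·6.364/5497 = 8.7627891 × 10^-4.
deff = (8.6134473 × 10^-4) / (8.7627891 × 10^-4) = 0.9830.

0.9830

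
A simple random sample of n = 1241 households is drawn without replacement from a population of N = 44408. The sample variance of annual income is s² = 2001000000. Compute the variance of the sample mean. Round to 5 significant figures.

1.5673 × 10^6

Under SRS without replacement, Var(ȳ) = (1 − f)·s²/n with f = n/N = 1241/44408 = 0.02794542.
Var(ȳ) = (1 − 0.02794542)·2001000000/1241 = 0.97205458·1.6124093 × 10^6 = 1.5673499 × 10^6.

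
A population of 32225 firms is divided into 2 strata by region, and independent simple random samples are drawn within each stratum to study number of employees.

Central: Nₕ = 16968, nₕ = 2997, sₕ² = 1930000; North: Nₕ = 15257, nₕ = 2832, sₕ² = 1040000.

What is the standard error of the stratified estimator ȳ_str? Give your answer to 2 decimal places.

14.63

Var(ȳ_str) = Σₕ Wₕ²(1 − fₕ)sₕ²/nₕ with Wₕ = Nₕ/N, N = 32225.
Central: Wₕ = 0.52654771; term = 0.52654771²·(1 − 0.17662659)·1930000/2997 = 147.00864.
North: Wₕ = 0.47345229; term = 0.47345229²·(1 − 0.18561972)·1040000/2832 = 67.037804.
Sum = 214.04644.
SE = √(214.04644) = 14.63.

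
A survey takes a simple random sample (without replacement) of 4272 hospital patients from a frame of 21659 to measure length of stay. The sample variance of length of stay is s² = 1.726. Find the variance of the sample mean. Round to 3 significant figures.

Under SRS without replacement, Var(ȳ) = (1 − f)·s²/n with f = n/N = 4272/21659 = 0.19723902.
Var(ȳ) = (1 − 0.19723902)·1.726/4272 = 0.80276098·4.0402622 × 10^-4 = 3.2433648 × 10^-4.

3.24 × 10^-4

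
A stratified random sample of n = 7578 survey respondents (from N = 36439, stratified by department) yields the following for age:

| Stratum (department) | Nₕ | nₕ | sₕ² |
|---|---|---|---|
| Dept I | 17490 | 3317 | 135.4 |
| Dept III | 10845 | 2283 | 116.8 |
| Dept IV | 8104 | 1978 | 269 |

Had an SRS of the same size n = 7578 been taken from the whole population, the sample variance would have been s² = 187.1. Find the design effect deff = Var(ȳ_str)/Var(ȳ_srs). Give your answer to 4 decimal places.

0.8327

Var(ȳ_str) = Σ Wₕ²(1−fₕ)sₕ²/nₕ with Wₕ = Nₕ/36439:
  Dept I: (17490/36439)²·(1−3317/17490)·135.4/3317 = 0.0076206478
  Dept III: (10845/36439)²·(1−2283/10845)·116.8/2283 = 0.0035777403
  Dept IV: (8104/36439)²·(1−1978/8104)·269/1978 = 0.005084749
  → Var(ȳ_str) = 0.016283137.
Var(ȳ_srs) = (1 − 7578/36439)·187.1/7578 = 0.019555283.
deff = 0.016283137 / 0.019555283 = 0.8327.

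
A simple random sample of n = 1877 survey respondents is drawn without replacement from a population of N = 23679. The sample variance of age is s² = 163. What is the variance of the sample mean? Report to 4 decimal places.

0.0800

Under SRS without replacement, Var(ȳ) = (1 − f)·s²/n with f = n/N = 1877/23679 = 0.07926855.
Var(ȳ) = (1 − 0.07926855)·163/1877 = 0.92073145·0.086840703 = 0.079956967.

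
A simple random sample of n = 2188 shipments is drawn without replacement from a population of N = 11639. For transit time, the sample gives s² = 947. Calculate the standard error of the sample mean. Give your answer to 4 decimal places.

0.5928

Under SRS without replacement, Var(ȳ) = (1 − f)·s²/n with f = n/N = 2188/11639 = 0.18798866.
Var(ȳ) = (1 − 0.18798866)·947/2188 = 0.81201134·0.43281536 = 0.35145098.
SE(ȳ) = √(0.35145098) = 0.5928.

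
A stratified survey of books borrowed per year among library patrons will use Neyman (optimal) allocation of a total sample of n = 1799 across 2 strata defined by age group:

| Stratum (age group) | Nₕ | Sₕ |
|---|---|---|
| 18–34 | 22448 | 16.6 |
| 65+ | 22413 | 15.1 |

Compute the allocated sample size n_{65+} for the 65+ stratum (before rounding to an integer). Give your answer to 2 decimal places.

856.24

Neyman allocation: nₕ = n·NₕSₕ / Σⱼ NⱼSⱼ.
Σ NⱼSⱼ = 22448·16.6 + 22413·15.1 = 711073.1.
n_{65+} = 1799·22413·15.1 / 711073.1 = 856.24.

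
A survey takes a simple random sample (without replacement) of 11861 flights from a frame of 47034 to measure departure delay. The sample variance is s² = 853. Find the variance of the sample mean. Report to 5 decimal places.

0.05378

Under SRS without replacement, Var(ȳ) = (1 − f)·s²/n with f = n/N = 11861/47034 = 0.25217927.
Var(ȳ) = (1 − 0.25217927)·853/11861 = 0.74782073·0.071916365 = 0.053780548.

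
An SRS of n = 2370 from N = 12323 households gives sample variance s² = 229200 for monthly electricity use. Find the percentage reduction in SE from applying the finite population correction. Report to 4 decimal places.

f = n/N = 2370/12323 = 0.19232330.
SE_no-fpc = √(s²/n) = 9.8340663; SE_fpc = √((1−f)s²/n) = 8.8379576.
Ratio = √(1−f) = 0.89870835. Reduction = 100·(1 − 0.89870835) = 10.1292%.

10.1292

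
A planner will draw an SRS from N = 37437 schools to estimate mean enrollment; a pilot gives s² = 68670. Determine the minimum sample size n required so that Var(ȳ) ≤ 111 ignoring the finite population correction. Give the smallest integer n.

Without fpc, n₀ = s²/D = 68670/111 = 618.6486.
Rounding up, n = 619.

619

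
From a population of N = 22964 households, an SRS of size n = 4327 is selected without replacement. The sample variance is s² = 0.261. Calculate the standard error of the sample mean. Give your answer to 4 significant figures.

0.006997

Under SRS without replacement, Var(ȳ) = (1 − f)·s²/n with f = n/N = 4327/22964 = 0.18842536.
Var(ȳ) = (1 − 0.18842536)·0.261/4327 = 0.81157464·6.0318928 × 10^-5 = 4.8953312 × 10^-5.
SE(ȳ) = √(4.8953312 × 10^-5) = 0.006997.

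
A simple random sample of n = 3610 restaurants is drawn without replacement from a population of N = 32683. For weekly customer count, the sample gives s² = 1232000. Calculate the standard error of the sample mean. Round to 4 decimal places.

Under SRS without replacement, Var(ȳ) = (1 − f)·s²/n with f = n/N = 3610/32683 = 0.11045498.
Var(ȳ) = (1 − 0.11045498)·1232000/3610 = 0.88954502·341.27424 = 303.5788.
SE(ȳ) = √(303.5788) = 17.4235.

17.4235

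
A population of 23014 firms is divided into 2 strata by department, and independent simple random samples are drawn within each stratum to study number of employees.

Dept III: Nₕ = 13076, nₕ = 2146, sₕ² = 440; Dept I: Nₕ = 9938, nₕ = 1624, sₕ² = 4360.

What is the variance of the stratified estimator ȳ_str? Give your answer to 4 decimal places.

Var(ȳ_str) = Σₕ Wₕ²(1 − fₕ)sₕ²/nₕ with Wₕ = Nₕ/N, N = 23014.
Dept III: Wₕ = 0.56817589; term = 0.56817589²·(1 − 0.16411747)·440/2146 = 0.055326579.
Dept I: Wₕ = 0.43182411; term = 0.43182411²·(1 − 0.16341316)·4360/1624 = 0.41881792.
Sum = 0.4741445.

0.4741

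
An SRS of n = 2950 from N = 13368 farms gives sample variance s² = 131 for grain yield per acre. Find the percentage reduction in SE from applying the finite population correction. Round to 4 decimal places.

f = n/N = 2950/13368 = 0.22067624.
SE_no-fpc = √(s²/n) = 0.21072916; SE_fpc = √((1−f)s²/n) = 0.18603026.
Ratio = √(1−f) = 0.88279316. Reduction = 100·(1 − 0.88279316) = 11.7207%.

11.7207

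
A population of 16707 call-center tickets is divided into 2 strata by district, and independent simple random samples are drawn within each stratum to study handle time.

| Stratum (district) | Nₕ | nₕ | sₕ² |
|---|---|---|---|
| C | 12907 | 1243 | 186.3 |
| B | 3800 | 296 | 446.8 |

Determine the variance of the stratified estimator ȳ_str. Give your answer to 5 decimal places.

Var(ȳ_str) = Σₕ Wₕ²(1 − fₕ)sₕ²/nₕ with Wₕ = Nₕ/N, N = 16707.
C: Wₕ = 0.77255043; term = 0.77255043²·(1 − 0.09630433)·186.3/1243 = 0.08083838.
B: Wₕ = 0.22744957; term = 0.22744957²·(1 − 0.07789474)·446.8/296 = 0.072006583.
Sum = 0.15284496.

0.15284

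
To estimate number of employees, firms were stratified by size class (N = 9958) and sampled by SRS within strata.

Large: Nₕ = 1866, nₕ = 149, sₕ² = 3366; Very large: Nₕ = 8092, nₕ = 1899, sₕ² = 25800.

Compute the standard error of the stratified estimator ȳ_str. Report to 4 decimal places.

Var(ȳ_str) = Σₕ Wₕ²(1 − fₕ)sₕ²/nₕ with Wₕ = Nₕ/N, N = 9958.
Large: Wₕ = 0.18738703; term = 0.18738703²·(1 − 0.07984995)·3366/149 = 0.72990365.
Very large: Wₕ = 0.81261297; term = 0.81261297²·(1 − 0.23467622)·25800/1899 = 6.8660577.
Sum = 7.5959614.
SE = √(7.5959614) = 2.7561.

2.7561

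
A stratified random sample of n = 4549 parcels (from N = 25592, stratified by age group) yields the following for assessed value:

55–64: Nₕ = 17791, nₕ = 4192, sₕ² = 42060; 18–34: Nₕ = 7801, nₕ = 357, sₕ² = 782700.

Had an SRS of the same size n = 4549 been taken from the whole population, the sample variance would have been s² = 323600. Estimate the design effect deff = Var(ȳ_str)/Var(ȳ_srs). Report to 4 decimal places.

3.3867

Var(ȳ_str) = Σ Wₕ²(1−fₕ)sₕ²/nₕ with Wₕ = Nₕ/25592:
  55–64: (17791/25592)²·(1−4192/17791)·42060/4192 = 3.7063538
  18–34: (7801/25592)²·(1−357/7801)·782700/357 = 194.39062
  → Var(ȳ_str) = 198.09697.
Var(ȳ_srs) = (1 − 4549/25592)·323600/4549 = 58.491937.
deff = 198.09697 / 58.491937 = 3.3867.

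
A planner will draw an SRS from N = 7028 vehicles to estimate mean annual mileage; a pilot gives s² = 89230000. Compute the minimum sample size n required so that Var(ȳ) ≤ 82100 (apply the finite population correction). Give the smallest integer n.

942

Without fpc, n₀ = s²/D = 89230000/82100 = 1086.8453.
With fpc, (1 − n/N)·s²/n ≤ D requires n ≥ n₀/(1 + n₀/N) = 1086.8453/(1 + 1086.8453/7028) = 941.2809.
Rounding up, n = 942.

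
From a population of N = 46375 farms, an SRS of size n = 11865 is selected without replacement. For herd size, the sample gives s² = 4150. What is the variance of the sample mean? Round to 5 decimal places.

Under SRS without replacement, Var(ȳ) = (1 − f)·s²/n with f = n/N = 11865/46375 = 0.25584906.
Var(ȳ) = (1 − 0.25584906)·4150/11865 = 0.74415094·0.34976823 = 0.26028036.

0.26028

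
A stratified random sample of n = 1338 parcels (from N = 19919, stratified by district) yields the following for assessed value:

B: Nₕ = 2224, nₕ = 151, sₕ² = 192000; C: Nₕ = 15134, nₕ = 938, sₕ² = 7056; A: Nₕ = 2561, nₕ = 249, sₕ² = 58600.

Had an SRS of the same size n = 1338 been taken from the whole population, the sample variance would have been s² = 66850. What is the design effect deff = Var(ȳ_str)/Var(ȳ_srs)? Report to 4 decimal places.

Var(ȳ_str) = Σ Wₕ²(1−fₕ)sₕ²/nₕ with Wₕ = Nₕ/19919:
  B: (2224/19919)²·(1−151/2224)·192000/151 = 14.774858
  C: (15134/19919)²·(1−938/15134)·7056/938 = 4.0732437
  A: (2561/19919)²·(1−249/2561)·58600/249 = 3.5120494
  → Var(ȳ_str) = 22.360151.
Var(ȳ_srs) = (1 − 1338/19919)·66850/1338 = 46.606539.
deff = 22.360151 / 46.606539 = 0.4798.

0.4798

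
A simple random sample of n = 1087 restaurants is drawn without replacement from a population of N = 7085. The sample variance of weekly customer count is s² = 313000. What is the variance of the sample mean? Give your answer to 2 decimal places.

Under SRS without replacement, Var(ȳ) = (1 − f)·s²/n with f = n/N = 1087/7085 = 0.15342272.
Var(ȳ) = (1 − 0.15342272)·313000/1087 = 0.84657728·287.94848 = 243.77064.

243.77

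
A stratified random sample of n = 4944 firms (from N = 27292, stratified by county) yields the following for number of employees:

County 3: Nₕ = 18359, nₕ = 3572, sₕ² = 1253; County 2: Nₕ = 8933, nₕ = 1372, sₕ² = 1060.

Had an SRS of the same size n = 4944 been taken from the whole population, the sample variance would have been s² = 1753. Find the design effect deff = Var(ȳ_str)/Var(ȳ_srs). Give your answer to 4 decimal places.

0.6816

Var(ȳ_str) = Σ Wₕ²(1−fₕ)sₕ²/nₕ with Wₕ = Nₕ/27292:
  County 3: (18359/27292)²·(1−3572/18359)·1253/3572 = 0.12784919
  County 2: (8933/27292)²·(1−1372/8933)·1060/1372 = 0.070057978
  → Var(ȳ_str) = 0.19790717.
Var(ȳ_srs) = (1 − 4944/27292)·1753/4944 = 0.29033992.
deff = 0.19790717 / 0.29033992 = 0.6816.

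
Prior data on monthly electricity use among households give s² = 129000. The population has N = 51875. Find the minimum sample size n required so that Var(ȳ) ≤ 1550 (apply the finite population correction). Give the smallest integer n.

84

Without fpc, n₀ = s²/D = 129000/1550 = 83.2258.
With fpc, (1 − n/N)·s²/n ≤ D requires n ≥ n₀/(1 + n₀/N) = 83.2258/(1 + 83.2258/51875) = 83.0925.
Rounding up, n = 84.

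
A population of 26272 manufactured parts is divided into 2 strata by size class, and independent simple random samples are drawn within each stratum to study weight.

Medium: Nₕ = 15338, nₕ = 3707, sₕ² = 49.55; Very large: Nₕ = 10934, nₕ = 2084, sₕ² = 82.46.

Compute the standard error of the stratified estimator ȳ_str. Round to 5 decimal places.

0.09488

Var(ȳ_str) = Σₕ Wₕ²(1 − fₕ)sₕ²/nₕ with Wₕ = Nₕ/N, N = 26272.
Medium: Wₕ = 0.58381547; term = 0.58381547²·(1 − 0.24168731)·49.55/3707 = 0.0034547815.
Very large: Wₕ = 0.41618453; term = 0.41618453²·(1 − 0.19059813)·82.46/2084 = 0.0055473004.
Sum = 0.0090020819.
SE = √(0.0090020819) = 0.09488.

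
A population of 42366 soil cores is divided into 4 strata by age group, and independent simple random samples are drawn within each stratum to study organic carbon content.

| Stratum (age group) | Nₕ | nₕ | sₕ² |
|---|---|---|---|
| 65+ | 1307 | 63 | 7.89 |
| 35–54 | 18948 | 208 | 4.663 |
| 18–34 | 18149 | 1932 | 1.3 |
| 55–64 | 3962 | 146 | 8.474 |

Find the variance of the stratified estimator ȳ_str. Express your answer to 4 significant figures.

Var(ȳ_str) = Σₕ Wₕ²(1 − fₕ)sₕ²/nₕ with Wₕ = Nₕ/N, N = 42366.
65+: Wₕ = 0.03085021; term = 0.03085021²·(1 − 0.04820199)·7.89/63 = 1.1344817 × 10^-4.
35–54: Wₕ = 0.44724543; term = 0.44724543²·(1 − 0.01097741)·4.663/208 = 0.0044350663.
18–34: Wₕ = 0.42838597; term = 0.42838597²·(1 − 0.10645215)·1.3/1932 = 1.1033785 × 10^-4.
55–64: Wₕ = 0.09351839; term = 0.09351839²·(1 − 0.03685008)·8.474/146 = 4.8890392 × 10^-4.
Sum = 0.0051477562.

0.005148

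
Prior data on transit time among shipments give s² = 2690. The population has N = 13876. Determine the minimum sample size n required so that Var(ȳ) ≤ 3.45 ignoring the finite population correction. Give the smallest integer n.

780

Without fpc, n₀ = s²/D = 2690/3.45 = 779.7101.
Rounding up, n = 780.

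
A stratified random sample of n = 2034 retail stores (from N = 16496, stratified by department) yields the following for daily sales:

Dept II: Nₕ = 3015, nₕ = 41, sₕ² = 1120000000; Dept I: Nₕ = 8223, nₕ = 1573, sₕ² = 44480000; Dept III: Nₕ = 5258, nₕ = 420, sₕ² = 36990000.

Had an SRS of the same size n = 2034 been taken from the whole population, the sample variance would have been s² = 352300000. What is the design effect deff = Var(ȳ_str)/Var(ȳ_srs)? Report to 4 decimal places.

6.0194

Var(ȳ_str) = Σ Wₕ²(1−fₕ)sₕ²/nₕ with Wₕ = Nₕ/16496:
  Dept II: (3015/16496)²·(1−41/3015)·1120000000/41 = 900129.82
  Dept I: (8223/16496)²·(1−1573/8223)·44480000/1573 = 5682.3855
  Dept III: (5258/16496)²·(1−420/5258)·36990000/420 = 8233.1152
  → Var(ȳ_str) = 914045.32.
Var(ȳ_srs) = (1 − 2034/16496)·352300000/2034 = 151848.81.
deff = 914045.32 / 151848.81 = 6.0194.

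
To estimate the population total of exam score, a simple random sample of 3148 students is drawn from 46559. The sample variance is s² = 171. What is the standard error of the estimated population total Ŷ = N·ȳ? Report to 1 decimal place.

Var(Ŷ) = N²·Var(ȳ) = N²·(1 − n/N)·s²/n.
f = 3148/46559 = 0.06761314; Var(ȳ) = 0.93238686·171/3148 = 0.050647444.
Var(Ŷ) = 46559² · 0.050647444 = 1.0979051 × 10^8.
SE(Ŷ) = √(1.0979051 × 10^8) = 10478.1.

10478.1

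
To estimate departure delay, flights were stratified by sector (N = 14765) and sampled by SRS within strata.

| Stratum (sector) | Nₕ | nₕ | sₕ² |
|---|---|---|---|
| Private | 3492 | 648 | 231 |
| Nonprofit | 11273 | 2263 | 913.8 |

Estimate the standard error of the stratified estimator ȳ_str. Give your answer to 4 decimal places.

0.4521

Var(ȳ_str) = Σₕ Wₕ²(1 − fₕ)sₕ²/nₕ with Wₕ = Nₕ/N, N = 14765.
Private: Wₕ = 0.23650525; term = 0.23650525²·(1 − 0.18556701)·231/648 = 0.016239547.
Nonprofit: Wₕ = 0.76349475; term = 0.76349475²·(1 − 0.20074514)·913.8/2263 = 0.18813257.
Sum = 0.20437212.
SE = √(0.20437212) = 0.4521.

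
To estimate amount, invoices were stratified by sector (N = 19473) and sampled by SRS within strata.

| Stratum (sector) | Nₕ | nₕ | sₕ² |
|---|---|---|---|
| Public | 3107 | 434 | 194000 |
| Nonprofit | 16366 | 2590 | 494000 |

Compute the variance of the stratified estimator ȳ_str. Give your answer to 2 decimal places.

123.19

Var(ȳ_str) = Σₕ Wₕ²(1 − fₕ)sₕ²/nₕ with Wₕ = Nₕ/N, N = 19473.
Public: Wₕ = 0.15955425; term = 0.15955425²·(1 − 0.13968458)·194000/434 = 9.7900855.
Nonprofit: Wₕ = 0.84044575; term = 0.84044575²·(1 − 0.15825492)·494000/2590 = 113.40368.
Sum = 123.19377.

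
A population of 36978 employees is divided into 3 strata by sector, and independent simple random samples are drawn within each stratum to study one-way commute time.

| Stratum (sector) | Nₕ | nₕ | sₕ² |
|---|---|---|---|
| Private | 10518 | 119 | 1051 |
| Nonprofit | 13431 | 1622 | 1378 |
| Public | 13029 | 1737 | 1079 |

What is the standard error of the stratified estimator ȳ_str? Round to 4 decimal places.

Var(ȳ_str) = Σₕ Wₕ²(1 − fₕ)sₕ²/nₕ with Wₕ = Nₕ/N, N = 36978.
Private: Wₕ = 0.28443940; term = 0.28443940²·(1 − 0.01131394)·1051/119 = 0.7064699.
Nonprofit: Wₕ = 0.36321597; term = 0.36321597²·(1 − 0.12076539)·1378/1622 = 0.098544639.
Public: Wₕ = 0.35234464; term = 0.35234464²·(1 − 0.13331798)·1079/1737 = 0.066836969.
Sum = 0.87185151.
SE = √(0.87185151) = 0.9337.

0.9337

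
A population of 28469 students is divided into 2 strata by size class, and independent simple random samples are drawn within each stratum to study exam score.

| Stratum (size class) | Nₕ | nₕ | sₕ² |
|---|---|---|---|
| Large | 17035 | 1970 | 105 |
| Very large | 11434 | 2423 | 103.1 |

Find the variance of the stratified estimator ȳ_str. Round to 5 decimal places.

0.02229

Var(ȳ_str) = Σₕ Wₕ²(1 − fₕ)sₕ²/nₕ with Wₕ = Nₕ/N, N = 28469.
Large: Wₕ = 0.59837016; term = 0.59837016²·(1 − 0.11564426)·105/1970 = 0.016876793.
Very large: Wₕ = 0.40162984; term = 0.40162984²·(1 − 0.21191184)·103.1/2423 = 0.0054091871.
Sum = 0.02228598.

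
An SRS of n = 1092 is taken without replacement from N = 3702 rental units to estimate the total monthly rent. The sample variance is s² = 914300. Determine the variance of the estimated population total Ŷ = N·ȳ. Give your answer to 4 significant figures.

8.090 × 10^9

Var(Ŷ) = N²·Var(ȳ) = N²·(1 − n/N)·s²/n.
f = 1092/3702 = 0.29497569; Var(ȳ) = 0.70502431·914300/1092 = 590.29645.
Var(Ŷ) = 3702² · 590.29645 = 8.0898971 × 10^9.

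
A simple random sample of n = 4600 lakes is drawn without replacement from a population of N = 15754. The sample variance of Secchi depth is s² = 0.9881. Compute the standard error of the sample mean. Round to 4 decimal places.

Under SRS without replacement, Var(ȳ) = (1 − f)·s²/n with f = n/N = 4600/15754 = 0.29198934.
Var(ȳ) = (1 − 0.29198934)·0.9881/4600 = 0.70801066·2.1480435 × 10^-4 = 1.5208377 × 10^-4.
SE(ȳ) = √(1.5208377 × 10^-4) = 0.0123.

0.0123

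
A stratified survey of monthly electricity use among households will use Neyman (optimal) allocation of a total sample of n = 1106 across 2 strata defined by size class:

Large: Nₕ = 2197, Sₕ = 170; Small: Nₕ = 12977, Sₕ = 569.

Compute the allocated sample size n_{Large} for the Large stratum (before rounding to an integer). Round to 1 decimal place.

53.2

Neyman allocation: nₕ = n·NₕSₕ / Σⱼ NⱼSⱼ.
Σ NⱼSⱼ = 2197·170 + 12977·569 = 7.757403 × 10^6.
n_{Large} = 1106·2197·170 / (7.757403 × 10^6) = 53.2.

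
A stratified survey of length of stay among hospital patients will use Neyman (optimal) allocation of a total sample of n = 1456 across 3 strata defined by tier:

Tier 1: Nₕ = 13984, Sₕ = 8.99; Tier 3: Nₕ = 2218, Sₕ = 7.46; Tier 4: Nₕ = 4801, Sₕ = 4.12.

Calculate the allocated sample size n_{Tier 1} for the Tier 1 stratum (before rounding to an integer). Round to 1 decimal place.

Neyman allocation: nₕ = n·NₕSₕ / Σⱼ NⱼSⱼ.
Σ NⱼSⱼ = 13984·8.99 + 2218·7.46 + 4801·4.12 = 162042.56.
n_{Tier 1} = 1456·13984·8.99 / 162042.56 = 1129.6.

1129.6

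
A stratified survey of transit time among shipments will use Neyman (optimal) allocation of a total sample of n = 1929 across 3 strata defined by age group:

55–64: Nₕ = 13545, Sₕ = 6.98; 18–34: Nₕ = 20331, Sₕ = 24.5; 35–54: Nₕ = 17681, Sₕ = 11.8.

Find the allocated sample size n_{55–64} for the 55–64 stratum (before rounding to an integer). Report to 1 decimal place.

Neyman allocation: nₕ = n·NₕSₕ / Σⱼ NⱼSⱼ.
Σ NⱼSⱼ = 13545·6.98 + 20331·24.5 + 17681·11.8 = 801289.4.
n_{55–64} = 1929·13545·6.98 / 801289.4 = 227.6.

227.6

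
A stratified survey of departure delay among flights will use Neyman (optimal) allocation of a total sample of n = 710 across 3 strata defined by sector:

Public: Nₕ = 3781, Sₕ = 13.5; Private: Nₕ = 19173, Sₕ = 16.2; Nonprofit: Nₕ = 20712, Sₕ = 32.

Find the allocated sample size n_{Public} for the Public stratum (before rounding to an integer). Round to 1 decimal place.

35.4

Neyman allocation: nₕ = n·NₕSₕ / Σⱼ NⱼSⱼ.
Σ NⱼSⱼ = 3781·13.5 + 19173·16.2 + 20712·32 = 1.0244301 × 10^6.
n_{Public} = 710·3781·13.5 / (1.0244301 × 10^6) = 35.4.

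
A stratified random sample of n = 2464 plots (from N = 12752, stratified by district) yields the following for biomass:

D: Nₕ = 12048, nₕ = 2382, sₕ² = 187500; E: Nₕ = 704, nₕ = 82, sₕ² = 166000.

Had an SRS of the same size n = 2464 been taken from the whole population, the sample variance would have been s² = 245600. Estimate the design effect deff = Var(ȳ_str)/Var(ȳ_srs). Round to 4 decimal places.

0.7688

Var(ȳ_str) = Σ Wₕ²(1−fₕ)sₕ²/nₕ with Wₕ = Nₕ/12752:
  D: (12048/12752)²·(1−2382/12048)·187500/2382 = 56.372157
  E: (704/12752)²·(1−82/704)·166000/82 = 5.4513074
  → Var(ȳ_str) = 61.823464.
Var(ȳ_srs) = (1 − 2464/12752)·245600/2464 = 80.415601.
deff = 61.823464 / 80.415601 = 0.7688.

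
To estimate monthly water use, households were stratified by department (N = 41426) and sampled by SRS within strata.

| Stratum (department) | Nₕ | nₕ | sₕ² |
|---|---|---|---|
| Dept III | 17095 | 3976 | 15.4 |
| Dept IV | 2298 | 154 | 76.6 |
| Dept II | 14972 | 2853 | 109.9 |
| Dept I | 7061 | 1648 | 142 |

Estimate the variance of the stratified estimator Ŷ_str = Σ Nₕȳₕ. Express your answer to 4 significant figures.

1.360 × 10^7

Var(Ŷ_str) = Σₕ Nₕ²(1 − fₕ)sₕ²/nₕ.
Dept III: 17095²·(1 − 3976/17095)·15.4/3976 = 868648.72.
Dept IV: 2298²·(1 − 154/2298)·76.6/154 = 2.4506588 × 10^6.
Dept II: 14972²·(1 − 2853/14972)·109.9/2853 = 6.9894423 × 10^6.
Dept I: 7061²·(1 − 1648/7061)·142/1648 = 3.293331 × 10^6.
Sum = 1.3602081 × 10^7.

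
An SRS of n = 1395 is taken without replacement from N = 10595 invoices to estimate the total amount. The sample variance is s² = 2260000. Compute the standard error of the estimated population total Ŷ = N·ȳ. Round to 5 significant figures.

Var(Ŷ) = N²·Var(ȳ) = N²·(1 − n/N)·s²/n.
f = 1395/10595 = 0.13166588; Var(ȳ) = 0.86833412·2260000/1395 = 1406.7635.
Var(Ŷ) = 10595² · 1406.7635 = 1.5791487 × 10^11.
SE(Ŷ) = √(1.5791487 × 10^11) = 397390.

397390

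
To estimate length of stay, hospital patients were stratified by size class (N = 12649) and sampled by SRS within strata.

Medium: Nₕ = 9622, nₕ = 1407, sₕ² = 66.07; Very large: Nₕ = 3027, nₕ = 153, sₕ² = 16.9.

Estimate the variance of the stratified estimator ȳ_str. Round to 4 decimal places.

Var(ȳ_str) = Σₕ Wₕ²(1 − fₕ)sₕ²/nₕ with Wₕ = Nₕ/N, N = 12649.
Medium: Wₕ = 0.76069254; term = 0.76069254²·(1 − 0.14622740)·66.07/1407 = 0.023199079.
Very large: Wₕ = 0.23930746; term = 0.23930746²·(1 − 0.05054509)·16.9/153 = 0.006005955.
Sum = 0.029205034.

0.0292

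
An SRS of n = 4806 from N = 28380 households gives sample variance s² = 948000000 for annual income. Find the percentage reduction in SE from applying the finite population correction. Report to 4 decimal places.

8.8597

f = n/N = 4806/28380 = 0.16934461.
SE_no-fpc = √(s²/n) = 444.13222; SE_fpc = √((1−f)s²/n) = 404.78343.
Ratio = √(1−f) = 0.91140298. Reduction = 100·(1 − 0.91140298) = 8.8597%.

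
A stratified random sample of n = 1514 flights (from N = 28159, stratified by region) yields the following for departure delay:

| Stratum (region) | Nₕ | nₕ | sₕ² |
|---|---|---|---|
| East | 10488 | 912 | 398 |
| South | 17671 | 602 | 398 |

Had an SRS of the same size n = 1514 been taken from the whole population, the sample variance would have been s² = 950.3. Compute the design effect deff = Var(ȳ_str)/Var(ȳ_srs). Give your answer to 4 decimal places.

Var(ȳ_str) = Σ Wₕ²(1−fₕ)sₕ²/nₕ with Wₕ = Nₕ/28159:
  East: (10488/28159)²·(1−912/10488)·398/912 = 0.055275235
  South: (17671/28159)²·(1−602/17671)·398/602 = 0.25149035
  → Var(ȳ_str) = 0.30676559.
Var(ȳ_srs) = (1 − 1514/28159)·950.3/1514 = 0.59392739.
deff = 0.30676559 / 0.59392739 = 0.5165.

0.5165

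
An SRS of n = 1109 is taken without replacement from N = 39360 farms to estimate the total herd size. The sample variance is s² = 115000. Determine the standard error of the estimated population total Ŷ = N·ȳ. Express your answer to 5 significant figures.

395120

Var(Ŷ) = N²·Var(ȳ) = N²·(1 − n/N)·s²/n.
f = 1109/39360 = 0.02817581; Var(ȳ) = 0.97182419·115000/1109 = 100.77528.
Var(Ŷ) = 39360² · 100.77528 = 1.5612203 × 10^11.
SE(Ŷ) = √(1.5612203 × 10^11) = 395120.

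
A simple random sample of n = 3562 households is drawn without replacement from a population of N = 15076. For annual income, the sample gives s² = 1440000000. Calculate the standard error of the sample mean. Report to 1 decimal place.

555.7

Under SRS without replacement, Var(ȳ) = (1 − f)·s²/n with f = n/N = 3562/15076 = 0.23626957.
Var(ȳ) = (1 − 0.23626957)·1440000000/3562 = 0.76373043·404267.27 = 308751.21.
SE(ȳ) = √(308751.21) = 555.7.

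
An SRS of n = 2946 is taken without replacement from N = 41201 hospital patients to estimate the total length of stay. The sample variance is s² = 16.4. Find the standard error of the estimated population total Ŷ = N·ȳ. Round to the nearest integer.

2962

Var(Ŷ) = N²·Var(ȳ) = N²·(1 − n/N)·s²/n.
f = 2946/41201 = 0.07150312; Var(ȳ) = 0.92849688·16.4/2946 = 0.0051688217.
Var(Ŷ) = 41201² · 0.0051688217 = 8.7741906 × 10^6.
SE(Ŷ) = √(8.7741906 × 10^6) = 2962.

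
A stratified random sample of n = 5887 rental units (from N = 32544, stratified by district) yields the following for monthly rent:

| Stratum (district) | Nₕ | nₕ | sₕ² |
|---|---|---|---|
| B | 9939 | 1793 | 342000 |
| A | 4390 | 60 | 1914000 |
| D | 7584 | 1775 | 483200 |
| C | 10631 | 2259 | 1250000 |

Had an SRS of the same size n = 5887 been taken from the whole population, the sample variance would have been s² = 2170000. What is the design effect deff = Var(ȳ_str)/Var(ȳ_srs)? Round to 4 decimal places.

2.1361

Var(ȳ_str) = Σ Wₕ²(1−fₕ)sₕ²/nₕ with Wₕ = Nₕ/32544:
  B: (9939/32544)²·(1−1793/9939)·342000/1793 = 14.581126
  A: (4390/32544)²·(1−60/4390)·1914000/60 = 572.53394
  D: (7584/32544)²·(1−1775/7584)·483200/1775 = 11.323649
  C: (10631/32544)²·(1−2259/10631)·1250000/2259 = 46.500247
  → Var(ȳ_str) = 644.93896.
Var(ȳ_srs) = (1 − 5887/32544)·2170000/5887 = 301.92984.
deff = 644.93896 / 301.92984 = 2.1361.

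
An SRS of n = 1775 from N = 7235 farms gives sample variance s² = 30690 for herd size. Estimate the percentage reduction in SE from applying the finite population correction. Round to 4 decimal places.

f = n/N = 1775/7235 = 0.24533518.
SE_no-fpc = √(s²/n) = 4.1581415; SE_fpc = √((1−f)s²/n) = 3.6122377.
Ratio = √(1−f) = 0.86871447. Reduction = 100·(1 − 0.86871447) = 13.1286%.

13.1286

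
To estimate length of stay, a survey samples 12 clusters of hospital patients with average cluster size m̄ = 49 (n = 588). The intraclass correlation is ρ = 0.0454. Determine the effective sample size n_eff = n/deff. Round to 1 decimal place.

deff = 1 + (49 − 1)·0.0454 = 1 + 2.1792 = 3.1792.
n_eff = 588 / 3.1792 = 185.0.

185.0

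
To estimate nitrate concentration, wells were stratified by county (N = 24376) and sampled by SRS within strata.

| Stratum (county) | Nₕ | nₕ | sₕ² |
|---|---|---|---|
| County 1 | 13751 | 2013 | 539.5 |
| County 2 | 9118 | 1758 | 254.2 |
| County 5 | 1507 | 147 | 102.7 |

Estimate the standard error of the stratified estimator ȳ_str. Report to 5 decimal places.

0.30256

Var(ȳ_str) = Σₕ Wₕ²(1 − fₕ)sₕ²/nₕ with Wₕ = Nₕ/N, N = 24376.
County 1: Wₕ = 0.56412045; term = 0.56412045²·(1 − 0.14638935)·539.5/2013 = 0.072803319.
County 2: Wₕ = 0.37405645; term = 0.37405645²·(1 − 0.19280544)·254.2/1758 = 0.016330865.
County 5: Wₕ = 0.06182310; term = 0.06182310²·(1 − 0.09754479)·102.7/147 = 0.0024097966.
Sum = 0.091543981.
SE = √(0.091543981) = 0.30256.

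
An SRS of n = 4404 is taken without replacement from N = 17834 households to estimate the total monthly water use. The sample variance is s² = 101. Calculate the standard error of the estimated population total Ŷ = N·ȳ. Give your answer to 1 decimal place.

Var(Ŷ) = N²·Var(ȳ) = N²·(1 − n/N)·s²/n.
f = 4404/17834 = 0.24694404; Var(ȳ) = 0.75305596·101/4404 = 0.017270357.
Var(Ŷ) = 17834² · 0.017270357 = 5.4928639 × 10^6.
SE(Ŷ) = √(5.4928639 × 10^6) = 2343.7.

2343.7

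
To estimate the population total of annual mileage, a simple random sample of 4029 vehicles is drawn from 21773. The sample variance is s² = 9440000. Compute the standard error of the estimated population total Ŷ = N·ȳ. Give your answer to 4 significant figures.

951400

Var(Ŷ) = N²·Var(ȳ) = N²·(1 − n/N)·s²/n.
f = 4029/21773 = 0.18504570; Var(ȳ) = 0.81495430·9440000/4029 = 1909.4486.
Var(Ŷ) = 21773² · 1909.4486 = 9.0519994 × 10^11.
SE(Ŷ) = √(9.0519994 × 10^11) = 951400.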